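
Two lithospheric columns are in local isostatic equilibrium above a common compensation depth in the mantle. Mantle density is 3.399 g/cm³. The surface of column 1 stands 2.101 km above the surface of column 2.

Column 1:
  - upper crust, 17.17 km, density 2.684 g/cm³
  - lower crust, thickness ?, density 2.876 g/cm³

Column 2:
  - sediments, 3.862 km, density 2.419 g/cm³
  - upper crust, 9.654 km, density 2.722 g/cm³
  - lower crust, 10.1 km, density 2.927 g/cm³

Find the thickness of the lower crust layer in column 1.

Take the compensation level at the base of the deeper column (depth z_c below the surface of column 1) and equate Σ ρ_i t_i down to z_c; mantle fills any gap and the z_c terms cancel.
Column 1: 17.17×2.684 + x×2.876 + (z_c − 17.17 − x)×3.399
Column 2: 2.101×0 + 3.862×2.419 + 9.654×2.722 + 10.1×2.927 + (z_c − 2.101 − 23.616)×3.399
The z_c×3.399 term appears on both sides and cancels. Collect the known terms of each column as K = Σ(ρt)_known − 3.399 × (depth of known layers): K_1 = 46.08428 − 3.399×17.17 = −12.27655; K_2 = 65.183066 − 3.399×(2.101 + 23.616) = −22.229017.
Balance: K_1 − x×(3.399 − 2.876) = K_2, so x = (K_1 − K_2)/(3.399 − 2.876) = 9.95247/0.523 = 19 km.

19 km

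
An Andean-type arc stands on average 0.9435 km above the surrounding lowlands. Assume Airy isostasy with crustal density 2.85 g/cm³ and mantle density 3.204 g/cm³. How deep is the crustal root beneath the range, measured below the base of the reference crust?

Equating mass per unit area of the two columns: the weight of the topography is balanced by the buoyancy of the root, ρ_c h = (ρ_m − ρ_c) r.
r = h · ρ_c / (ρ_m − ρ_c) = 0.9435 km × 2.85 / (3.204 − 2.85) = 7.6 km.

7.6 km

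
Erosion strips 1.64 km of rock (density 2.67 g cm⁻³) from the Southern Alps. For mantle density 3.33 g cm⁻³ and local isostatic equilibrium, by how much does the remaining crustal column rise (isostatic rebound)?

Unloading: uplift u = e ρ_c/ρ_m = 1.64 km × 2.67/3.33 = 1.31 km.

1.31 km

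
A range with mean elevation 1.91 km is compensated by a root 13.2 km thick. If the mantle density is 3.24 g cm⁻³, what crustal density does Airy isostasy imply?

2.83 g cm⁻³

ρ_c h = (ρ_m − ρ_c) r → ρ_c (h + r) = ρ_m r → ρ_c = ρ_m r / (h + r).
ρ_c = 3.24 × 13.2 km / (1.91 km + 13.2 km) = 2.83 g cm⁻³.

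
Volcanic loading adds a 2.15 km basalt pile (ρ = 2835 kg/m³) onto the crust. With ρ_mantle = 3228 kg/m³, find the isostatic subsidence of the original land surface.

Subaerial loading: s = t ρ_load / ρ_m.
s = 2.15 km × 2835/3228 = 1.89 km.

1.89 km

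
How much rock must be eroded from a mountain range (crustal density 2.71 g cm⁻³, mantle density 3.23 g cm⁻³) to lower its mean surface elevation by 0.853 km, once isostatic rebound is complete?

Net drop Δ = e − u = e − e ρ_c/ρ_m = e (ρ_m − ρ_c)/ρ_m.
e = Δ ρ_m/(ρ_m − ρ_c) = 0.853 km × 3.23/0.52 = 5.3 km.

5.3 km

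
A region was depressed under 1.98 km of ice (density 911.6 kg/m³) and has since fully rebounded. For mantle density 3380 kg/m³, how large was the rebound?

0.534 km

Removing the load lets mantle flow back in; uplift u satisfies ρ_ice t = ρ_m u.
u = t ρ_ice/ρ_m = 1.98 km × 911.6/3380 = 0.534 km.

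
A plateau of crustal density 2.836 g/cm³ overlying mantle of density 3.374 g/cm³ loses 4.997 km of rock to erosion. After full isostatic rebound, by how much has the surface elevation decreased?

Rebound u = e ρ_c/ρ_m = 4.997 km × 2.836/3.374 = 4.2 km.
Net surface drop = e − u = 4.997 km − 4.2 km = e (ρ_m − ρ_c)/ρ_m = 0.797 km.

0.797 km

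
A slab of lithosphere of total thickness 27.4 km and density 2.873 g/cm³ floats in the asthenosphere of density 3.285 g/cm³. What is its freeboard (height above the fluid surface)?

3.44 km

Floating equilibrium: submerged depth d = t ρ_obj/ρ_fluid = 27.4 km × 2.873/3.285 = 23.96 km.
Freeboard = t − d = 27.4 km − 23.96 km = 3.44 km.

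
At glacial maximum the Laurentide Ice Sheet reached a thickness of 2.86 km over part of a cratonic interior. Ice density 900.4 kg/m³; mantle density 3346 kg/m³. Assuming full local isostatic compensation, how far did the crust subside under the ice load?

Equating mass per unit area of the two columns: the ice load ρ_ice t is balanced by mantle displaced below, ρ_m s.
s = t ρ_ice / ρ_m = 2.86 km × 900.4/3346 = 0.77 km.

0.77 km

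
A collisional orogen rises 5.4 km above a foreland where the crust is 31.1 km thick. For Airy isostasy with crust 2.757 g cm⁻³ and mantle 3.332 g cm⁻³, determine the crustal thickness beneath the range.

Root depth r = h ρ_c / (ρ_m − ρ_c) = 5.4 km × 2.757 / 0.575 = 25.89 km.
Total thickness = T + h + r = 31.1 km + 5.4 km + 25.89 km = 62.4 km.

62.4 km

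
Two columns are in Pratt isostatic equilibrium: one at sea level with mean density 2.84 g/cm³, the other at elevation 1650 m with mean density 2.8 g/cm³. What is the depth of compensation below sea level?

ρ_ref D = ρ (D + h) → D (ρ_ref − ρ) = ρ h.
D = ρ h/(ρ_ref − ρ) = 2.8 × 1650 m/(2.84 − 2.8) = 116000 m.

116000 m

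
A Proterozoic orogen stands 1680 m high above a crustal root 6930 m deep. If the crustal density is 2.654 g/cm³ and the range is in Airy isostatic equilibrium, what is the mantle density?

Airy balance: ρ_c h = (ρ_m − ρ_c) r → ρ_m = ρ_c (1 + h/r).
ρ_m = 2.654 × (1 + 1680 m/6930 m) = 3.3 g/cm³.

3.3 g/cm³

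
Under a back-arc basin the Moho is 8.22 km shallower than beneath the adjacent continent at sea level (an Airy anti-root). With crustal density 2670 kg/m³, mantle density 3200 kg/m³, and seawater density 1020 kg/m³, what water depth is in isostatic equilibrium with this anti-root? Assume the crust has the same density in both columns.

2.64 km

Replacing a thickness d of crust by seawater at the top must be balanced by replacing crust with mantle at the base: d (ρ_c − ρ_w) = a (ρ_m − ρ_c).
d = a (ρ_m − ρ_c)/(ρ_c − ρ_w) = 8.22 km × 530/1650 = 2.64 km.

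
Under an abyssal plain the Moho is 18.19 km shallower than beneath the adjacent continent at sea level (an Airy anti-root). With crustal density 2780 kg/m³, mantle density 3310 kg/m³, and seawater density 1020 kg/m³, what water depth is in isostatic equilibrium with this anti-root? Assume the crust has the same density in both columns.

5.48 km

Replacing a thickness d of crust by seawater at the top must be balanced by replacing crust with mantle at the base: d (ρ_c − ρ_w) = a (ρ_m − ρ_c).
d = a (ρ_m − ρ_c)/(ρ_c − ρ_w) = 18.19 km × 530/1760 = 5.48 km.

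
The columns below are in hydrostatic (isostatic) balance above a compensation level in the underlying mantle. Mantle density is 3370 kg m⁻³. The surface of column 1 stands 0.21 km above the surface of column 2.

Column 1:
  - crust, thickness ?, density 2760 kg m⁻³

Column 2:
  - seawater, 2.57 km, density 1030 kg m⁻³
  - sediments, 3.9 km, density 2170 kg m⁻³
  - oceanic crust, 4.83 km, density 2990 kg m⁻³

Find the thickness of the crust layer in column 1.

21.7 km

Take the compensation level at the base of the deeper column (depth z_c below the surface of column 1) and equate Σ ρ_i t_i down to z_c; mantle fills any gap and the z_c terms cancel.
Column 1: x×2760 + (z_c − 0 − x)×3370
Column 2: 0.21×0 + 2.57×1030 + 3.9×2170 + 4.83×2990 + (z_c − 0.21 − 11.3)×3370
The z_c×3370 term appears on both sides and cancels. Collect the known terms of each column as K = Σ(ρt)_known − 3370 × (depth of known layers): K_1 = 0 − 3370×0 = 0; K_2 = 25551.8 − 3370×(0.21 + 11.3) = −13236.9.
Balance: K_1 − x×(3370 − 2760) = K_2, so x = (K_1 − K_2)/(3370 − 2760) = 13236.9/610 = 21.7 km.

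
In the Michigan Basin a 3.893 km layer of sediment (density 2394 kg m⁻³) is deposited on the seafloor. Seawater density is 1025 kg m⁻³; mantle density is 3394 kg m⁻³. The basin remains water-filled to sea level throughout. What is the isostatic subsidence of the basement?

Submarine loading: the sediment displaces seawater, and the subsidence is in turn flooded, so s (ρ_m − ρ_w) = t (ρ_sed − ρ_w).
s = 3.893 km × (2394 − 1025) / (3394 − 1025) = 2.25 km.

2.25 km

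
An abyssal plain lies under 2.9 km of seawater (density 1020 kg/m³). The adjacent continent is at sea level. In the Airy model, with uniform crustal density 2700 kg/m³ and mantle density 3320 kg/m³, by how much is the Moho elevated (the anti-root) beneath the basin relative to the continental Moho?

7.86 km

For local isostatic compensation: replacing crust with seawater at the top is compensated by replacing crust with mantle at the base: d (ρ_c − ρ_w) = a (ρ_m − ρ_c).
a = d (ρ_c − ρ_w)/(ρ_m − ρ_c) = 2.9 km × 1680/620 = 7.86 km.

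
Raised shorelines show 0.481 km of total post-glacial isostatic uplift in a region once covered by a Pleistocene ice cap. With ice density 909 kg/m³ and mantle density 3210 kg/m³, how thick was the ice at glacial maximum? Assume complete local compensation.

1.7 km

u = t ρ_ice/ρ_m → t = u ρ_m/ρ_ice = 0.481 km × 3210/909 = 1.7 km.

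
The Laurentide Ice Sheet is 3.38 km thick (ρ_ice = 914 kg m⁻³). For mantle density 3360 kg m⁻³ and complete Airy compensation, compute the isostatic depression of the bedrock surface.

0.919 km

By Archimedes' principle applied to the lithosphere: the ice load ρ_ice t is balanced by mantle displaced below, ρ_m s.
s = t ρ_ice / ρ_m = 3.38 km × 914/3360 = 0.919 km.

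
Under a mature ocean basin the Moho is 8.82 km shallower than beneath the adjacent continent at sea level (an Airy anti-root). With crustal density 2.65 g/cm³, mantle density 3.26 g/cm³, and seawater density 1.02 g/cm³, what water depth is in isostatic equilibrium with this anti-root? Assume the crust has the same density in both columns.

3.3 km

Replacing a thickness d of crust by seawater at the top must be balanced by replacing crust with mantle at the base: d (ρ_c − ρ_w) = a (ρ_m − ρ_c).
d = a (ρ_m − ρ_c)/(ρ_c − ρ_w) = 8.82 km × 0.61/1.63 = 3.3 km.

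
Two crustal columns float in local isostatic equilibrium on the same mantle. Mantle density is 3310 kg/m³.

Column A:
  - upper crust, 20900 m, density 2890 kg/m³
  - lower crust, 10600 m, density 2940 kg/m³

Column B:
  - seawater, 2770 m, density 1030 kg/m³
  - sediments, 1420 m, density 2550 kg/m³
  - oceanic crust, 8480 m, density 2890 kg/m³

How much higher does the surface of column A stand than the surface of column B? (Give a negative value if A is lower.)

527 m

For any compensation level in the mantle, the mantle terms cancel and isostasy reduces to e = (Σt_A − Σt_B) − (Σ(ρt)_A − Σ(ρt)_B) / ρ_m.
Σt_A = 31500 m; Σt_B = 12670 m; Σ(ρt)_A = 91565000; Σ(ρt)_B = 30981300 (in m·kg/m³).
e = (31500 − 12670) − (91565000 − 30981300) / 3310 = 527 m.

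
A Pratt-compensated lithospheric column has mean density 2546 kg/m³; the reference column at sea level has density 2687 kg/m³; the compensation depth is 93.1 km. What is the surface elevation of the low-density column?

5.16 km

ρ_ref D = ρ (D + h) → h = D (ρ_ref − ρ)/ρ.
h = 93.1 km × (2687 − 2546)/2546 = 5.16 km.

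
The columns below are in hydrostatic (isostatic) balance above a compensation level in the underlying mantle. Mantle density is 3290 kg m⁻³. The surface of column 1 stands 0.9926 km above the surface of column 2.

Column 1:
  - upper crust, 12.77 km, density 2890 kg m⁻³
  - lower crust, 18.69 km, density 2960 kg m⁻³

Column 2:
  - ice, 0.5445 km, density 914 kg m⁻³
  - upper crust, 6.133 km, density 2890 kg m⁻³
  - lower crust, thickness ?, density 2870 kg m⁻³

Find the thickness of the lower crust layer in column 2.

Take the compensation level at the base of the deeper column (depth z_c below the surface of column 1) and equate Σ ρ_i t_i down to z_c; mantle fills any gap and the z_c terms cancel.
Column 1: 12.77×2890 + 18.69×2960 + (z_c − 31.46)×3290
Column 2: 0.9926×0 + 0.5445×914 + 6.133×2890 + x×2870 + (z_c − 0.9926 − 6.6775 − x)×3290
The z_c×3290 term appears on both sides and cancels. Collect the known terms of each column as K = Σ(ρt)_known − 3290 × (depth of known layers): K_1 = 92227.7 − 3290×31.46 = −11275.7; K_2 = 18222.043 − 3290×(0.9926 + 6.6775) = −7012.586.
Balance: K_1 = K_2 − x×(3290 − 2870), so x = (K_2 − K_1)/(3290 − 2870) = 4263.11/420 = 10.2 km.

10.2 km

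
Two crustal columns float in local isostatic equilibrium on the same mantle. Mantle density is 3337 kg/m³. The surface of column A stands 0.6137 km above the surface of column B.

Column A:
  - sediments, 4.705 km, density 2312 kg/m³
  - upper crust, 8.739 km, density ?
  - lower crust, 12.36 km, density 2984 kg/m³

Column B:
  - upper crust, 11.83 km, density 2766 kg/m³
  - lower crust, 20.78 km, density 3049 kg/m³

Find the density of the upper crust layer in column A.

2700 kg/m³

Take the compensation level at the base of the deeper column (depth z_c below the surface of column A) and equate Σ ρ_i t_i down to z_c; mantle fills any gap and the z_c terms cancel.
Column A: 4.705×2312 + 8.739×ρ + 12.36×2984 + (z_c − 25.804)×3337
Column B: 0.6137×0 + 11.83×2766 + 20.78×3049 + (z_c − 0.6137 − 32.61)×3337
The z_c×3337 term appears on both sides and cancels. Collect the known terms of each column as K = Σ(ρt)_known − 3337 × (depth of known layers): K_A = 47760.2 − 3337×25.804 = −38347.748; K_B = 96080 − 3337×(0.6137 + 32.61) = −14787.4869.
Balance: K_A + 8.739×ρ = K_B, so ρ = (K_B − K_A)/8.739 = 23560.3/8.739 = 2700 kg/m³.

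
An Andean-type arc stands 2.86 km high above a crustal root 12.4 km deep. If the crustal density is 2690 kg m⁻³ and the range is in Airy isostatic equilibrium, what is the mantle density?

Airy balance: ρ_c h = (ρ_m − ρ_c) r → ρ_m = ρ_c (1 + h/r).
ρ_m = 2690 × (1 + 2.86 km/12.4 km) = 3310 kg m⁻³.

3310 kg m⁻³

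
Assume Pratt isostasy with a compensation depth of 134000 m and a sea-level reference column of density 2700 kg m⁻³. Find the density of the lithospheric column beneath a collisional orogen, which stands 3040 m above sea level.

2640 kg m⁻³

Pratt balance: ρ_ref D = ρ (D + h).
ρ = ρ_ref D/(D + h) = 2700 × 134000 m/(134000 m + 3040 m) = 2640 kg m⁻³.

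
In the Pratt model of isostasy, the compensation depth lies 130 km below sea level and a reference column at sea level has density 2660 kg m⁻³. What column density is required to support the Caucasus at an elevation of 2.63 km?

Pratt balance: ρ_ref D = ρ (D + h).
ρ = ρ_ref D/(D + h) = 2660 × 130 km/(130 km + 2.63 km) = 2610 kg m⁻³.

2610 kg m⁻³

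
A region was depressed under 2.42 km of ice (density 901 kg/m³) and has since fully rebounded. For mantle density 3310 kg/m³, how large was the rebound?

Removing the load lets mantle flow back in; uplift u satisfies ρ_ice t = ρ_m u.
u = t ρ_ice/ρ_m = 2.42 km × 901/3310 = 0.659 km.

0.659 km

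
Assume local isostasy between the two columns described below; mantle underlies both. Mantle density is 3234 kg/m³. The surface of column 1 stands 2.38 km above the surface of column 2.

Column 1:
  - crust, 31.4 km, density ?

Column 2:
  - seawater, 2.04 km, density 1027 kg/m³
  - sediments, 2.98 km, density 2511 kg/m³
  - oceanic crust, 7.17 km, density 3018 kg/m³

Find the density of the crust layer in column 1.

2730 kg/m³

Take the compensation level at the base of the deeper column (depth z_c below the surface of column 1) and equate Σ ρ_i t_i down to z_c; mantle fills any gap and the z_c terms cancel.
Column 1: 31.4×ρ + (z_c − 31.4)×3234
Column 2: 2.38×0 + 2.04×1027 + 2.98×2511 + 7.17×3018 + (z_c − 2.38 − 12.19)×3234
The z_c×3234 term appears on both sides and cancels. Collect the known terms of each column as K = Σ(ρt)_known − 3234 × (depth of known layers): K_1 = 0 − 3234×31.4 = −101547.6; K_2 = 31216.92 − 3234×(2.38 + 12.19) = −15902.46.
Balance: K_1 + 31.4×ρ = K_2, so ρ = (K_2 − K_1)/31.4 = 85645.1/31.4 = 2730 kg/m³.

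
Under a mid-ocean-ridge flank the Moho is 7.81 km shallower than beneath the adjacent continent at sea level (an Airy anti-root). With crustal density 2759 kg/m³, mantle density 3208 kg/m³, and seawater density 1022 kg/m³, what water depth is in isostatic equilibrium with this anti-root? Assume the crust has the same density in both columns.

Replacing a thickness d of crust by seawater at the top must be balanced by replacing crust with mantle at the base: d (ρ_c − ρ_w) = a (ρ_m − ρ_c).
d = a (ρ_m − ρ_c)/(ρ_c − ρ_w) = 7.81 km × 449/1737 = 2.02 km.

2.02 km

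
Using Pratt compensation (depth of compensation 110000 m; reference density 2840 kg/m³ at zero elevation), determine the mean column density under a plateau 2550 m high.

2780 kg/m³

Pratt balance: ρ_ref D = ρ (D + h).
ρ = ρ_ref D/(D + h) = 2840 × 110000 m/(110000 m + 2550 m) = 2780 kg/m³.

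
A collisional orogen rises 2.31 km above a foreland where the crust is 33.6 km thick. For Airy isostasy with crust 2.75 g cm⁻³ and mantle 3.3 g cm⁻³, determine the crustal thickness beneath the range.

Root depth r = h ρ_c / (ρ_m − ρ_c) = 2.31 km × 2.75 / 0.55 = 11.55 km.
Total thickness = T + h + r = 33.6 km + 2.31 km + 11.55 km = 47.5 km.

47.5 km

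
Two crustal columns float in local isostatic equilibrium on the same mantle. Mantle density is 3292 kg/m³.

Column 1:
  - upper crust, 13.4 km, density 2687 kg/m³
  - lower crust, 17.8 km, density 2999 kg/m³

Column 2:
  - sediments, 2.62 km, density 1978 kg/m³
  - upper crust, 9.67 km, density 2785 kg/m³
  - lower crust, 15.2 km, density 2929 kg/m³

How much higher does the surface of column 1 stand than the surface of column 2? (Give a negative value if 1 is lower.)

For any compensation level in the mantle, the mantle terms cancel and isostasy reduces to e = (Σt_1 − Σt_2) − (Σ(ρt)_1 − Σ(ρt)_2) / ρ_m.
Σt_1 = 31.2 km; Σt_2 = 27.49 km; Σ(ρt)_1 = 89388; Σ(ρt)_2 = 76634.11 (in km·kg/m³).
e = (31.2 − 27.49) − (89388 − 76634.11) / 3292 = −0.164 km.

−0.164 km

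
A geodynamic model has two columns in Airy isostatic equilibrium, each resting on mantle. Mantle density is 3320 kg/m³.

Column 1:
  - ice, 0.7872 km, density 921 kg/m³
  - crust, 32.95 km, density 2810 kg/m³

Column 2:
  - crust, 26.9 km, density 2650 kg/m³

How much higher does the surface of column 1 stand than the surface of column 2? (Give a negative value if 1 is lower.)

For any compensation level in the mantle, the mantle terms cancel and isostasy reduces to e = (Σt_1 − Σt_2) − (Σ(ρt)_1 − Σ(ρt)_2) / ρ_m.
Σt_1 = 33.7372 km; Σt_2 = 26.9 km; Σ(ρt)_1 = 93314.5112; Σ(ρt)_2 = 71285 (in km·kg/m³).
e = (33.7372 − 26.9) − (93314.5112 − 71285) / 3320 = 0.202 km.

0.202 km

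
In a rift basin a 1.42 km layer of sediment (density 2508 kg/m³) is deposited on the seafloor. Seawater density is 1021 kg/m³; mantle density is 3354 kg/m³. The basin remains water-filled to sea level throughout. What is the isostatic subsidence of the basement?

Submarine loading: the sediment displaces seawater, and the subsidence is in turn flooded, so s (ρ_m − ρ_w) = t (ρ_sed − ρ_w).
s = 1.42 km × (2508 − 1021) / (3354 − 1021) = 0.905 km.

0.905 km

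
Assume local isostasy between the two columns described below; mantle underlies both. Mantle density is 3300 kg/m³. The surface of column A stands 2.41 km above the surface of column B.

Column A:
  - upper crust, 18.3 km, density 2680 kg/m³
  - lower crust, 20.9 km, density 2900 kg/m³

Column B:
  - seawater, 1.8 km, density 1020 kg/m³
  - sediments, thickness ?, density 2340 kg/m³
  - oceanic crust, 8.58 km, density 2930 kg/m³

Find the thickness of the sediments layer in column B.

4.66 km

Take the compensation level at the base of the deeper column (depth z_c below the surface of column A) and equate Σ ρ_i t_i down to z_c; mantle fills any gap and the z_c terms cancel.
Column A: 18.3×2680 + 20.9×2900 + (z_c − 39.2)×3300
Column B: 2.41×0 + 1.8×1020 + x×2340 + 8.58×2930 + (z_c − 2.41 − 10.38 − x)×3300
The z_c×3300 term appears on both sides and cancels. Collect the known terms of each column as K = Σ(ρt)_known − 3300 × (depth of known layers): K_A = 109654 − 3300×39.2 = −19706; K_B = 26975.4 − 3300×(2.41 + 10.38) = −15231.6.
Balance: K_A = K_B − x×(3300 − 2340), so x = (K_B − K_A)/(3300 − 2340) = 4474.4/960 = 4.66 km.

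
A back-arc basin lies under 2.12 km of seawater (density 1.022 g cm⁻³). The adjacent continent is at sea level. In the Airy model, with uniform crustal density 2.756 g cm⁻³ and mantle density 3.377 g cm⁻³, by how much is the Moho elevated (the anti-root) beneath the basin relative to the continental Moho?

5.92 km

By Archimedes' principle applied to the lithosphere: replacing crust with seawater at the top is compensated by replacing crust with mantle at the base: d (ρ_c − ρ_w) = a (ρ_m − ρ_c).
a = d (ρ_c − ρ_w)/(ρ_m − ρ_c) = 2.12 km × 1.734/0.621 = 5.92 km.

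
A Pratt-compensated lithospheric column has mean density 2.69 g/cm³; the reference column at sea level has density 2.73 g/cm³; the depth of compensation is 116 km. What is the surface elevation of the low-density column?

ρ_ref D = ρ (D + h) → h = D (ρ_ref − ρ)/ρ.
h = 116 km × (2.73 − 2.69)/2.69 = 1.72 km.

1.72 km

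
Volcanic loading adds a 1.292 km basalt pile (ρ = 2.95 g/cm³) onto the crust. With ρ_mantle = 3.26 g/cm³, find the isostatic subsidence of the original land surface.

Subaerial loading: s = t ρ_load / ρ_m.
s = 1.292 km × 2.95/3.26 = 1.17 km.

1.17 km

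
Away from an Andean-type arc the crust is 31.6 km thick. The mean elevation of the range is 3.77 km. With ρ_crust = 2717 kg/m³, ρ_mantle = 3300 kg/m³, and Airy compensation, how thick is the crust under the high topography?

Root depth r = h ρ_c / (ρ_m − ρ_c) = 3.77 km × 2717 / 583 = 17.57 km.
Total thickness = T + h + r = 31.6 km + 3.77 km + 17.57 km = 52.9 km.

52.9 km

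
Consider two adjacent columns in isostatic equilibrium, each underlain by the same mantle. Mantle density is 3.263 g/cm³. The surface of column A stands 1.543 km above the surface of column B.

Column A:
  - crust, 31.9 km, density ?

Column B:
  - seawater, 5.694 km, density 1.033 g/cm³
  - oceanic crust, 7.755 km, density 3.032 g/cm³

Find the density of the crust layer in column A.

Take the compensation level at the base of the deeper column (depth z_c below the surface of column A) and equate Σ ρ_i t_i down to z_c; mantle fills any gap and the z_c terms cancel.
Column A: 31.9×ρ + (z_c − 31.9)×3.263
Column B: 1.543×0 + 5.694×1.033 + 7.755×3.032 + (z_c − 1.543 − 13.449)×3.263
The z_c×3.263 term appears on both sides and cancels. Collect the known terms of each column as K = Σ(ρt)_known − 3.263 × (depth of known layers): K_A = 0 − 3.263×31.9 = −104.0897; K_B = 29.395062 − 3.263×(1.543 + 13.449) = −19.523834.
Balance: K_A + 31.9×ρ = K_B, so ρ = (K_B − K_A)/31.9 = 84.5659/31.9 = 2.65 g/cm³.

2.65 g/cm³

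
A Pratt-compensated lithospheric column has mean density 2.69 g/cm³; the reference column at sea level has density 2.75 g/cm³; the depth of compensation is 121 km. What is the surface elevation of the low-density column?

ρ_ref D = ρ (D + h) → h = D (ρ_ref − ρ)/ρ.
h = 121 km × (2.75 − 2.69)/2.69 = 2.7 km.

2.7 km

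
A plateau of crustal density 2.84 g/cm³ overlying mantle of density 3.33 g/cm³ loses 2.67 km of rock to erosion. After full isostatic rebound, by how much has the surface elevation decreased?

Rebound u = e ρ_c/ρ_m = 2.67 km × 2.84/3.33 = 2.277 km.
Net surface drop = e − u = 2.67 km − 2.277 km = e (ρ_m − ρ_c)/ρ_m = 0.393 km.

0.393 km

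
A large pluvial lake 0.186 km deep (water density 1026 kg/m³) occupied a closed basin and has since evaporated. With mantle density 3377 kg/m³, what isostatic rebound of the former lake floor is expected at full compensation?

u = d ρ_w/ρ_m = 0.186 km × 1026/3377 = 0.0565 km.

0.0565 km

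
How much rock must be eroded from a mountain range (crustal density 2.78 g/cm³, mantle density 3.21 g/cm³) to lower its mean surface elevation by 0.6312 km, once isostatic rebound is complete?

4.71 km

Net drop Δ = e − u = e − e ρ_c/ρ_m = e (ρ_m − ρ_c)/ρ_m.
e = Δ ρ_m/(ρ_m − ρ_c) = 0.6312 km × 3.21/0.43 = 4.71 km.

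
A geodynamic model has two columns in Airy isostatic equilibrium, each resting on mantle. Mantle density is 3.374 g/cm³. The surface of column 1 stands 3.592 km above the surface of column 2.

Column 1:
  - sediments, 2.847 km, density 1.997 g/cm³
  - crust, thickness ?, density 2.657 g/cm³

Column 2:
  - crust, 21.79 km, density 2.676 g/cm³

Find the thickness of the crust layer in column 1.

32.6 km

Take the compensation level at the base of the deeper column (depth z_c below the surface of column 1) and equate Σ ρ_i t_i down to z_c; mantle fills any gap and the z_c terms cancel.
Column 1: 2.847×1.997 + x×2.657 + (z_c − 2.847 − x)×3.374
Column 2: 3.592×0 + 21.79×2.676 + (z_c − 3.592 − 21.79)×3.374
The z_c×3.374 term appears on both sides and cancels. Collect the known terms of each column as K = Σ(ρt)_known − 3.374 × (depth of known layers): K_1 = 5.685459 − 3.374×2.847 = −3.920319; K_2 = 58.31004 − 3.374×(3.592 + 21.79) = −27.328828.
Balance: K_1 − x×(3.374 − 2.657) = K_2, so x = (K_1 − K_2)/(3.374 − 2.657) = 23.4085/0.717 = 32.6 km.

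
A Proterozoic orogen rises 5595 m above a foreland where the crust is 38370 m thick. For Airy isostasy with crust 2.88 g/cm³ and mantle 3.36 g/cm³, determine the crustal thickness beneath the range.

Root depth r = h ρ_c / (ρ_m − ρ_c) = 5595 m × 2.88 / 0.48 = 33570 m.
Total thickness = T + h + r = 38370 m + 5595 m + 33570 m = 77500 m.

77500 m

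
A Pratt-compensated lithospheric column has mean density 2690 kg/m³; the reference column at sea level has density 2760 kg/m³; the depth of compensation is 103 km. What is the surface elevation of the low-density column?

ρ_ref D = ρ (D + h) → h = D (ρ_ref − ρ)/ρ.
h = 103 km × (2760 − 2690)/2690 = 2.68 km.

2.68 km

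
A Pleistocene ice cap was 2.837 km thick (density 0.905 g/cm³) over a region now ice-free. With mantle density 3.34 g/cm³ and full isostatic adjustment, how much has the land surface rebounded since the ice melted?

Removing the load lets mantle flow back in; uplift u satisfies ρ_ice t = ρ_m u.
u = t ρ_ice/ρ_m = 2.837 km × 0.905/3.34 = 0.769 km.

0.769 km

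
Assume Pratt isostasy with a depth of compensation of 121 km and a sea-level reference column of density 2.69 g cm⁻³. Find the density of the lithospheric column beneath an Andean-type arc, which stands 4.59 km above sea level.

Pratt balance: ρ_ref D = ρ (D + h).
ρ = ρ_ref D/(D + h) = 2.69 × 121 km/(121 km + 4.59 km) = 2.59 g cm⁻³.

2.59 g cm⁻³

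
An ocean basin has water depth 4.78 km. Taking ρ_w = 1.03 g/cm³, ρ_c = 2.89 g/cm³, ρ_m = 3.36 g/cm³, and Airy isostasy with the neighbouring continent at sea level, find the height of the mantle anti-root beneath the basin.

18.9 km

By Archimedes' principle applied to the lithosphere: replacing crust with seawater at the top is compensated by replacing crust with mantle at the base: d (ρ_c − ρ_w) = a (ρ_m − ρ_c).
a = d (ρ_c − ρ_w)/(ρ_m − ρ_c) = 4.78 km × 1.86/0.47 = 18.9 km.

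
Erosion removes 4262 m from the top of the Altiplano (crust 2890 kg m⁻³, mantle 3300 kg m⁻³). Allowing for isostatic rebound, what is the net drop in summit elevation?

530 m

Rebound u = e ρ_c/ρ_m = 4262 m × 2890/3300 = 3732 m.
Net surface drop = e − u = 4262 m − 3732 m = e (ρ_m − ρ_c)/ρ_m = 530 m.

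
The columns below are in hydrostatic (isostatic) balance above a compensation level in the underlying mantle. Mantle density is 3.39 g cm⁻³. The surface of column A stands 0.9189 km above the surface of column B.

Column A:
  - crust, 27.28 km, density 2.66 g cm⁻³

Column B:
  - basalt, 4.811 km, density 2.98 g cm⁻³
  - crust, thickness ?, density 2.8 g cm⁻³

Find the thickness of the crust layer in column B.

Take the compensation level at the base of the deeper column (depth z_c below the surface of column A) and equate Σ ρ_i t_i down to z_c; mantle fills any gap and the z_c terms cancel.
Column A: 27.28×2.66 + (z_c − 27.28)×3.39
Column B: 0.9189×0 + 4.811×2.98 + x×2.8 + (z_c − 0.9189 − 4.811 − x)×3.39
The z_c×3.39 term appears on both sides and cancels. Collect the known terms of each column as K = Σ(ρt)_known − 3.39 × (depth of known layers): K_A = 72.5648 − 3.39×27.28 = −19.9144; K_B = 14.33678 − 3.39×(0.9189 + 4.811) = −5.087581.
Balance: K_A = K_B − x×(3.39 − 2.8), so x = (K_B − K_A)/(3.39 − 2.8) = 14.8268/0.59 = 25.1 km.

25.1 km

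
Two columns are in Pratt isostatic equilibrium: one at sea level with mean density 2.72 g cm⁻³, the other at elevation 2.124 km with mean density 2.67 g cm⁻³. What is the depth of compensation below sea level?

113 km

ρ_ref D = ρ (D + h) → D (ρ_ref − ρ) = ρ h.
D = ρ h/(ρ_ref − ρ) = 2.67 × 2.124 km/(2.72 − 2.67) = 113 km.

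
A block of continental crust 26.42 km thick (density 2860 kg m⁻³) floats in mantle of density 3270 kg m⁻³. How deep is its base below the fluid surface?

23.1 km

Draft d = t ρ_obj/ρ_fluid = 26.42 km × 2860/3270 = 23.1 km.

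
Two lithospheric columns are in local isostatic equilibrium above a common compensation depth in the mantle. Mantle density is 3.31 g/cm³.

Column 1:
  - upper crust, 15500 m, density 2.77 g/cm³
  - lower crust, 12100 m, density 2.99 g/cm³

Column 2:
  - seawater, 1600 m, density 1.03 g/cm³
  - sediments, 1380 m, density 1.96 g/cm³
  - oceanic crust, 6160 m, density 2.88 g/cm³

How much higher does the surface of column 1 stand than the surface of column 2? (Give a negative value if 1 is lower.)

1230 m

For any compensation level in the mantle, the mantle terms cancel and isostasy reduces to e = (Σt_1 − Σt_2) − (Σ(ρt)_1 − Σ(ρt)_2) / ρ_m.
Σt_1 = 27600 m; Σt_2 = 9140 m; Σ(ρt)_1 = 79114; Σ(ρt)_2 = 22093.6 (in m·g/cm³).
e = (27600 − 9140) − (79114 − 22093.6) / 3.31 = 1230 m.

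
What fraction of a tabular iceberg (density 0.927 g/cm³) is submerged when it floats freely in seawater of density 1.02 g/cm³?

0.909

Submerged fraction = ρ_obj/ρ_fluid = 0.927/1.02 = 0.909.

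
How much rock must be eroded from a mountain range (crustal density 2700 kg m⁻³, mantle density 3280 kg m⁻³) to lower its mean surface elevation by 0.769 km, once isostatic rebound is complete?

Net drop Δ = e − u = e − e ρ_c/ρ_m = e (ρ_m − ρ_c)/ρ_m.
e = Δ ρ_m/(ρ_m − ρ_c) = 0.769 km × 3280/580 = 4.35 km.

4.35 km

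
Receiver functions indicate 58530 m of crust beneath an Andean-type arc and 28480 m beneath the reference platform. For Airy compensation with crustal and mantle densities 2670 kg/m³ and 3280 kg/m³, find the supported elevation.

5590 m

Excess crust Δ = 58530 m − 28480 m = 30050 m, split between elevation h and root r with h + r = Δ.
Airy balance ρ_c h = (ρ_m − ρ_c) r gives r = h ρ_c/(ρ_m − ρ_c), so h (1 + ρ_c/(ρ_m − ρ_c)) = Δ, i.e. h = Δ (ρ_m − ρ_c)/ρ_m.
h = 30050 m × 610/3280 = 5590 m.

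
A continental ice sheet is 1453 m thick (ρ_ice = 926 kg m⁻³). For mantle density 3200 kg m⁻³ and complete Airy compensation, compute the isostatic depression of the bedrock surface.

By Archimedes' principle applied to the lithosphere: the ice load ρ_ice t is balanced by mantle displaced below, ρ_m s.
s = t ρ_ice / ρ_m = 1453 m × 926/3200 = 420 m.

420 m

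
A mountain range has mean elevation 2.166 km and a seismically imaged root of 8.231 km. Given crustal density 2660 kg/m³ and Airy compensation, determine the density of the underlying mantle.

3360 kg/m³

Airy balance: ρ_c h = (ρ_m − ρ_c) r → ρ_m = ρ_c (1 + h/r).
ρ_m = 2660 × (1 + 2.166 km/8.231 km) = 3360 kg/m³.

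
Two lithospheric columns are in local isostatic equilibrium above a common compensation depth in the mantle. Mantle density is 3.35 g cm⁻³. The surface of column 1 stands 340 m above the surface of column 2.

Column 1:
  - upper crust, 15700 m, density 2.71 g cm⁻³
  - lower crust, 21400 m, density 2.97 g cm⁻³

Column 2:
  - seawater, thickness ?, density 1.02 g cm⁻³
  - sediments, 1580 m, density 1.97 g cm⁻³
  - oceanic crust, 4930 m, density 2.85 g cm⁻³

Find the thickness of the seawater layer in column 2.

5320 m

Take the compensation level at the base of the deeper column (depth z_c below the surface of column 1) and equate Σ ρ_i t_i down to z_c; mantle fills any gap and the z_c terms cancel.
Column 1: 15700×2.71 + 21400×2.97 + (z_c − 37100)×3.35
Column 2: 340×0 + x×1.02 + 1580×1.97 + 4930×2.85 + (z_c − 340 − 6510 − x)×3.35
The z_c×3.35 term appears on both sides and cancels. Collect the known terms of each column as K = Σ(ρt)_known − 3.35 × (depth of known layers): K_1 = 106105 − 3.35×37100 = −18180; K_2 = 17163.1 − 3.35×(340 + 6510) = −5784.4.
Balance: K_1 = K_2 − x×(3.35 − 1.02), so x = (K_2 − K_1)/(3.35 − 1.02) = 12395.6/2.33 = 5320 m.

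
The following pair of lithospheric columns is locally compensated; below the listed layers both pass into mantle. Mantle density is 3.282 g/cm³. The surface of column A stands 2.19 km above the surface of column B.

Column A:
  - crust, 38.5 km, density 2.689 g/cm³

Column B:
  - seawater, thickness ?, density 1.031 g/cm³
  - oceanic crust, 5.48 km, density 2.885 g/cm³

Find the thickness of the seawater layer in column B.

Take the compensation level at the base of the deeper column (depth z_c below the surface of column A) and equate Σ ρ_i t_i down to z_c; mantle fills any gap and the z_c terms cancel.
Column A: 38.5×2.689 + (z_c − 38.5)×3.282
Column B: 2.19×0 + x×1.031 + 5.48×2.885 + (z_c − 2.19 − 5.48 − x)×3.282
The z_c×3.282 term appears on both sides and cancels. Collect the known terms of each column as K = Σ(ρt)_known − 3.282 × (depth of known layers): K_A = 103.5265 − 3.282×38.5 = −22.8305; K_B = 15.8098 − 3.282×(2.19 + 5.48) = −9.36314.
Balance: K_A = K_B − x×(3.282 − 1.031), so x = (K_B − K_A)/(3.282 − 1.031) = 13.4674/2.251 = 5.98 km.

5.98 km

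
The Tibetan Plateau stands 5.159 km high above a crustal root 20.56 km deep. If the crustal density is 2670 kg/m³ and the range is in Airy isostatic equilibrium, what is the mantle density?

3340 kg/m³

Airy balance: ρ_c h = (ρ_m − ρ_c) r → ρ_m = ρ_c (1 + h/r).
ρ_m = 2670 × (1 + 5.159 km/20.56 km) = 3340 kg/m³.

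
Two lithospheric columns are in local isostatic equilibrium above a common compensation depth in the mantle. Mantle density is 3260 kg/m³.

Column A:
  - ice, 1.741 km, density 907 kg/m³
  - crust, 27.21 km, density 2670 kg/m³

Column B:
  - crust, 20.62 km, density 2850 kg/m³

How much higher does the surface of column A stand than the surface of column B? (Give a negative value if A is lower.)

For any compensation level in the mantle, the mantle terms cancel and isostasy reduces to e = (Σt_A − Σt_B) − (Σ(ρt)_A − Σ(ρt)_B) / ρ_m.
Σt_A = 28.951 km; Σt_B = 20.62 km; Σ(ρt)_A = 74229.787; Σ(ρt)_B = 58767 (in km·kg/m³).
e = (28.951 − 20.62) − (74229.787 − 58767) / 3260 = 3.59 km.

3.59 km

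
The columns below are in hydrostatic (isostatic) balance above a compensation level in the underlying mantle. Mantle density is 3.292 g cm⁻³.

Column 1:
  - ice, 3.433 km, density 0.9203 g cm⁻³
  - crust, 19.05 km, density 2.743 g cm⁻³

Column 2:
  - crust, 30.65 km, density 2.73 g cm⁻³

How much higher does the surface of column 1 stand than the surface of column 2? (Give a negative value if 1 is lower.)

0.418 km

For any compensation level in the mantle, the mantle terms cancel and isostasy reduces to e = (Σt_1 − Σt_2) − (Σ(ρt)_1 − Σ(ρt)_2) / ρ_m.
Σt_1 = 22.483 km; Σt_2 = 30.65 km; Σ(ρt)_1 = 55.4135399; Σ(ρt)_2 = 83.6745 (in km·g cm⁻³).
e = (22.483 − 30.65) − (55.4135399 − 83.6745) / 3.292 = 0.418 km.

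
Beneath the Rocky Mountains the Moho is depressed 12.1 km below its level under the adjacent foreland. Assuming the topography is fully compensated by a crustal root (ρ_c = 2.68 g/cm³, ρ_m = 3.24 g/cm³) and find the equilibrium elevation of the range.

Isostatic balance requires: ρ_c h = (ρ_m − ρ_c) r.
h = r (ρ_m − ρ_c) / ρ_c = 12.1 km × (3.24 − 2.68) / 2.68 = 2.53 km.

2.53 km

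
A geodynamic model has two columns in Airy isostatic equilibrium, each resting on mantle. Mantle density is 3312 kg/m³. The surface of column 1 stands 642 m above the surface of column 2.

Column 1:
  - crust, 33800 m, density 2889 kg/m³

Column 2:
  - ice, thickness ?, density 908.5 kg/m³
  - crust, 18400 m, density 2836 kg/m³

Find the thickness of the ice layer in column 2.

Take the compensation level at the base of the deeper column (depth z_c below the surface of column 1) and equate Σ ρ_i t_i down to z_c; mantle fills any gap and the z_c terms cancel.
Column 1: 33800×2889 + (z_c − 33800)×3312
Column 2: 642×0 + x×908.5 + 18400×2836 + (z_c − 642 − 18400 − x)×3312
The z_c×3312 term appears on both sides and cancels. Collect the known terms of each column as K = Σ(ρt)_known − 3312 × (depth of known layers): K_1 = 97648200 − 3312×33800 = −14297400; K_2 = 52182400 − 3312×(642 + 18400) = −10884704.
Balance: K_1 = K_2 − x×(3312 − 908.5), so x = (K_2 − K_1)/(3312 − 908.5) = 3412700/2403.5 = 1420 m.

1420 m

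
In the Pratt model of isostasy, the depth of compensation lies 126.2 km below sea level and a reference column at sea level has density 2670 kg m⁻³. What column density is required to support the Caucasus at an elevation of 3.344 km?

Pratt balance: ρ_ref D = ρ (D + h).
ρ = ρ_ref D/(D + h) = 2670 × 126.2 km/(126.2 km + 3.344 km) = 2600 kg m⁻³.

2600 kg m⁻³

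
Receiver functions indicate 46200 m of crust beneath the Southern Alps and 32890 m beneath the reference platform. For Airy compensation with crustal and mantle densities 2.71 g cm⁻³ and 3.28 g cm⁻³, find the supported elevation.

2310 m

Excess crust Δ = 46200 m − 32890 m = 13310 m, split between elevation h and root r with h + r = Δ.
Airy balance ρ_c h = (ρ_m − ρ_c) r gives r = h ρ_c/(ρ_m − ρ_c), so h (1 + ρ_c/(ρ_m − ρ_c)) = Δ, i.e. h = Δ (ρ_m − ρ_c)/ρ_m.
h = 13310 m × 0.57/3.28 = 2310 m.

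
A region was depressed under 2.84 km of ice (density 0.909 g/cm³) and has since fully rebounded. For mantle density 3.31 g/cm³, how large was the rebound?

0.78 km

Removing the load lets mantle flow back in; uplift u satisfies ρ_ice t = ρ_m u.
u = t ρ_ice/ρ_m = 2.84 km × 0.909/3.31 = 0.78 km.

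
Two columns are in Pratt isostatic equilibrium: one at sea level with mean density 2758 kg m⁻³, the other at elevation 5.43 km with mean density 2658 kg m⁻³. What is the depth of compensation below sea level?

144 km

ρ_ref D = ρ (D + h) → D (ρ_ref − ρ) = ρ h.
D = ρ h/(ρ_ref − ρ) = 2658 × 5.43 km/(2758 − 2658) = 144 km.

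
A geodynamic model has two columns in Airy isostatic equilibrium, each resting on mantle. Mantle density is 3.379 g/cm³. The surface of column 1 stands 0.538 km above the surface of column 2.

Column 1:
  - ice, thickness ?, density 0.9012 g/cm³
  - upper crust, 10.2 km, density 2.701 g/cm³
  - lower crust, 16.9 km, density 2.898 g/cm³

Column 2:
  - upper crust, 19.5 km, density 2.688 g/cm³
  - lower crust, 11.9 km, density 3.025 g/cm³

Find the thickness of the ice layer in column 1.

1.8 km

Take the compensation level at the base of the deeper column (depth z_c below the surface of column 1) and equate Σ ρ_i t_i down to z_c; mantle fills any gap and the z_c terms cancel.
Column 1: x×0.9012 + 10.2×2.701 + 16.9×2.898 + (z_c − 27.1 − x)×3.379
Column 2: 0.538×0 + 19.5×2.688 + 11.9×3.025 + (z_c − 0.538 − 31.4)×3.379
The z_c×3.379 term appears on both sides and cancels. Collect the known terms of each column as K = Σ(ρt)_known − 3.379 × (depth of known layers): K_1 = 76.5264 − 3.379×27.1 = −15.0445; K_2 = 88.4135 − 3.379×(0.538 + 31.4) = −19.505002.
Balance: K_1 − x×(3.379 − 0.9012) = K_2, so x = (K_1 − K_2)/(3.379 − 0.9012) = 4.4605/2.4778 = 1.8 km.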